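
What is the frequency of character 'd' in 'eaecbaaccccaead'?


Scanning 'eaecbaaccccaead' for 'd':
  Position 14: 'd' -> MATCH (count: 1)
Total occurrences of 'd': 1

1


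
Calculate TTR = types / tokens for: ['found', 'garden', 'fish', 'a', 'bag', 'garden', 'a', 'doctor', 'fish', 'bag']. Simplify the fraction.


Tokens: 10
Unique types: ('a', 'bag', 'doctor', 'fish', 'found', 'garden') = 6
TTR = 6/10
Simplify: divide both by 2 -> 3/5
TTR = 3/5

3/5


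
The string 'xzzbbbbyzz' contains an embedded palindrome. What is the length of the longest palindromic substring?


Scanning 'xzzbbbbyzz' for palindromic substrings.
Substring at positions 3-6: 'bbbb'.
Check: reverse('bbbb') = 'bbbb' -> palindrome confirmed.
Neighbouring characters ('z' / 'y') break symmetry, so it cannot extend further.
No longer palindromic substring exists; longest length = 4

4


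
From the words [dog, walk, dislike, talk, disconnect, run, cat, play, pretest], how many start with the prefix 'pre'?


Checking each word for prefix 'pre':
  'dog' -> no (count: 0)
  'walk' -> no (count: 0)
  'dislike' -> no (count: 0)
  'talk' -> no (count: 0)
  'disconnect' -> no (count: 0)
  'run' -> no (count: 0)
  'cat' -> no (count: 0)
  'play' -> no (count: 0)
  'pretest' -> YES, starts with 'pre' (count: 1)
Total with prefix 'pre': 1

1


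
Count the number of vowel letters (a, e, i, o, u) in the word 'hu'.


Scanning each character of 'hu':
  Position 1: 'h' -> consonant (running count: 0)
  Position 2: 'u' -> vowel (running count: 1)
Total vowels: 1

1


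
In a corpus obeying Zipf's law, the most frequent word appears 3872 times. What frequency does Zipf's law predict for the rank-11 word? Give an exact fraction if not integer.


Zipf's law: freq(rank) = f1 / rank
f1 = 3872, rank = 11
freq = 3872 / 11
= 352

352


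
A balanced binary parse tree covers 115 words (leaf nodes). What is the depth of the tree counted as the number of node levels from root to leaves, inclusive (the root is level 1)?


In a balanced binary tree with n leaves the deepest leaf is ceil(log2(n)) edges below the root,
so counting node levels inclusive of root and leaves gives ceil(log2(n)) + 1 levels.
log2(115) = 6.8455
ceil(6.8455) = 7
levels = 7 + 1 = 8

8


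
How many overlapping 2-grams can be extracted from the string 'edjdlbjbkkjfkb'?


String 'edjdlbjbkkjfkb' has length L = 14.
Number of overlapping n-grams = L - n + 1
Substituting: 14 - 2 + 1 = 13

13


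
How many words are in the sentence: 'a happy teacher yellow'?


Counting words by splitting on spaces:
  Word 1: 'a'
  Word 2: 'happy'
  Word 3: 'teacher'
  Word 4: 'yellow'
Total words: 4

4


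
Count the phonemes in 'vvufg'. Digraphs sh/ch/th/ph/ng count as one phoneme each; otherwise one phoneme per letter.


Parsing 'vvufg' greedily, digraphs first:
  'v' -> consonant phoneme (phonemes so far: 1)
  'v' -> consonant phoneme (phonemes so far: 2)
  'u' -> vowel phoneme (phonemes so far: 3)
  'f' -> consonant phoneme (phonemes so far: 4)
  'g' -> consonant phoneme (phonemes so far: 5)
Total phonemes: 5

5


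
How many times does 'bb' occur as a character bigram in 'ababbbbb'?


Scanning 'ababbbbb' for bigram 'bb':
  Position 0: 'ab' -> no
  Position 1: 'ba' -> no
  Position 2: 'ab' -> no
  Position 3: 'bb' -> MATCH
  Position 4: 'bb' -> MATCH
  Position 5: 'bb' -> MATCH
  Position 6: 'bb' -> MATCH
Total matches: 4

4


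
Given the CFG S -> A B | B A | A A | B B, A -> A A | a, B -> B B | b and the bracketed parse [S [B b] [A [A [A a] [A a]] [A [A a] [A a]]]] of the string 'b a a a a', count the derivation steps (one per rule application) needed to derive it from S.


Every bracketed nonterminal node [X ...] in the tree is produced by exactly one rule application.
Reading the tree off as a leftmost derivation:
  Step 1: S  =>  B A   (applied S -> B A)
  Step 2: B A  =>  b A   (applied B -> b)
  Step 3: b A  =>  b A A   (applied A -> A A)
  Step 4: b A A  =>  b A A A   (applied A -> A A)
  Step 5: b A A A  =>  b a A A   (applied A -> a)
  Step 6: b a A A  =>  b a a A   (applied A -> a)
  Step 7: b a a A  =>  b a a A A   (applied A -> A A)
  Step 8: b a a A A  =>  b a a a A   (applied A -> a)
  Step 9: b a a a A  =>  b a a a a   (applied A -> a)
Final yield: b a a a a
Total rewrite steps: 9

9


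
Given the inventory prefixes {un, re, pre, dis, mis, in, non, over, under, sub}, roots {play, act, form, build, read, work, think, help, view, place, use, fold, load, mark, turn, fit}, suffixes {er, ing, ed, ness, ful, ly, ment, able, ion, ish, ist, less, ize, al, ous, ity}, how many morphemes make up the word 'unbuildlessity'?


Segmenting 'unbuildlessity' against the inventory:
  'un' -> prefix (morpheme 1)
  'build' -> root (morpheme 2)
  'less' -> suffix (morpheme 3)
  'ity' -> suffix (morpheme 4)
Total morphemes: 4

4


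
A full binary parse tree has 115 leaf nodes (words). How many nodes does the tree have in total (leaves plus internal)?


Leaf nodes (terminals): 115
Internal nodes = n - 1 = 115 - 1 = 114
Total = leaves + internal = 115 + 114 = 229

229


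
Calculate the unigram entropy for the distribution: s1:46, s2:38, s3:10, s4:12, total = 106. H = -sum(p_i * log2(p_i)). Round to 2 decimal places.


Computing entropy H = -sum(p_i * log2(p_i)):
  s1: p = 46/106 = 0.4340, -p*log2(p) = 0.5226
  s2: p = 38/106 = 0.3585, -p*log2(p) = 0.5306
  s3: p = 10/106 = 0.0943, -p*log2(p) = 0.3213
  s4: p = 12/106 = 0.1132, -p*log2(p) = 0.3558
H = sum of terms = 1.7303
Rounded to 2 decimals: 1.73

1.73


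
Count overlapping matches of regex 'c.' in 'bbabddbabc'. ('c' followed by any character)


Pattern: c. means 'c' followed by any character.
Scanning 'bbabddbabc' position-by-position:
  Pos 0: window 'bb' -> no
  Pos 1: window 'ba' -> no
  Pos 2: window 'ab' -> no
  Pos 3: window 'bd' -> no
  Pos 4: window 'dd' -> no
  Pos 5: window 'db' -> no
  Pos 6: window 'ba' -> no
  Pos 7: window 'ab' -> no
  Pos 8: window 'bc' -> no
  Pos 9: window 'c' -> no
Total matches: 0

0


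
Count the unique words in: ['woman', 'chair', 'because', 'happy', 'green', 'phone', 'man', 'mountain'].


Listing all tokens and tracking unique types:
  Token 1: 'woman' -> NEW (unique so far: 1)
  Token 2: 'chair' -> NEW (unique so far: 2)
  Token 3: 'because' -> NEW (unique so far: 3)
  Token 4: 'happy' -> NEW (unique so far: 4)
  Token 5: 'green' -> NEW (unique so far: 5)
  Token 6: 'phone' -> NEW (unique so far: 6)
  Token 7: 'man' -> NEW (unique so far: 7)
  Token 8: 'mountain' -> NEW (unique so far: 8)
Unique types: ('because', 'chair', 'green', 'happy', 'man', 'mountain', 'phone', 'woman')
Vocabulary size: 8

8


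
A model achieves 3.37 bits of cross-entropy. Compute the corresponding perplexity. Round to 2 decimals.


Perplexity formula: PP = 2^H
H = 3.37
PP = 2^3.37
Decompose: 2^3.37 = 2^3 * 2^0.37
2^3 = 8, 2^0.37 ~ 1.2923528
PP ~ 8 * 1.2923528 = 10.3388224
Rounded to 2 decimals: 10.34

10.34


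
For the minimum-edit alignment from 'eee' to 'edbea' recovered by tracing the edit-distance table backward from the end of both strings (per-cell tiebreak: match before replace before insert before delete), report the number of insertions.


Edit distance = 3. Backtracking from cell (3, 5) with preference match > replace > insert > delete,
then listing the resulting alignment 'eee' -> 'edbea' left to right:
  Step 1: keep 'e'
  Step 2: insert 'd' [insertion #1]
  Step 3: insert 'b' [insertion #2]
  Step 4: keep 'e'
  Step 5: replace e->a
Total insertions: 2

2


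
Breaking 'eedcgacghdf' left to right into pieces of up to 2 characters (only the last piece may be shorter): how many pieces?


'eedcgacghdf' has 11 characters.
Chunking with max size 2:
  Chunk 1: 'ee' (positions 0-1)
  Chunk 2: 'dc' (positions 2-3)
  Chunk 3: 'ga' (positions 4-5)
  Chunk 4: 'cg' (positions 6-7)
  Chunk 5: 'hd' (positions 8-9)
  Chunk 6: 'f' (positions 10-10)
Total chunks: ceil(11 / 2) = 6

6


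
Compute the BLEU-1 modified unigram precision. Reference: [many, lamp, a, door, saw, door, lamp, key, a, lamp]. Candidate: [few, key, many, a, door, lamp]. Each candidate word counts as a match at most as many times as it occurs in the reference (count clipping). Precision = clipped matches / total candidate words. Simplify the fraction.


Reference word counts: {'a': 2, 'door': 2, 'key': 1, 'lamp': 3, 'many': 1, 'saw': 1}
Checking each candidate word (with clipping):
  'few' -> not in reference -> no match (matches: 0)
  'key' -> in reference (ref count 1, used 1/1) -> match (matches: 1)
  'many' -> in reference (ref count 1, used 1/1) -> match (matches: 2)
  'a' -> in reference (ref count 2, used 1/2) -> match (matches: 3)
  'door' -> in reference (ref count 2, used 1/2) -> match (matches: 4)
  'lamp' -> in reference (ref count 3, used 1/3) -> match (matches: 5)
Clipped matches: 5, Candidate length: 6
Precision = 5/6

5/6


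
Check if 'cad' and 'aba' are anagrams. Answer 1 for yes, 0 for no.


Sort characters of 'cad': 'acd'
Sort characters of 'aba': 'aab'
Sorted forms differ -> they are NOT anagrams
Result: 0

0


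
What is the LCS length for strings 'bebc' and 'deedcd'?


DP table for LCS of 'bebc' and 'deedcd':
       d  e  e  d  c  d
    0  0  0  0  0  0  0
  b 0  0  0  0  0  0  0
  e 0  0  1  1  1  1  1
  b 0  0  1  1  1  1  1
  c 0  0  1  1  1  2  2
LCS: 'ec'
LCS length = 2

2


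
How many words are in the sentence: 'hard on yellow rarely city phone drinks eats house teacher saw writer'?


Counting words by splitting on spaces:
  Word 1: 'hard'
  Word 2: 'on'
  Word 3: 'yellow'
  Word 4: 'rarely'
  Word 5: 'city'
  Word 6: 'phone'
  Word 7: 'drinks'
  Word 8: 'eats'
  Word 9: 'house'
  Word 10: 'teacher'
  Word 11: 'saw'
  Word 12: 'writer'
Total words: 12

12


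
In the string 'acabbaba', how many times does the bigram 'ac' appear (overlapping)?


Scanning 'acabbaba' for bigram 'ac':
  Position 0: 'ac' -> MATCH
  Position 1: 'ca' -> no
  Position 2: 'ab' -> no
  Position 3: 'bb' -> no
  Position 4: 'ba' -> no
  Position 5: 'ab' -> no
  Position 6: 'ba' -> no
Total matches: 1

1


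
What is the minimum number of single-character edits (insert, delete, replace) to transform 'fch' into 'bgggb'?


Building DP table for s1='fch' (len 3) and s2='bgggb' (len 5):
       b  g  g  g  b
    0  1  2  3  4  5
  f 1  1  2  3  4  5
  c 2  2  2  3  4  5
  h 3  3  3  3  4  5
Edit distance = dp[3][5] = 5

5


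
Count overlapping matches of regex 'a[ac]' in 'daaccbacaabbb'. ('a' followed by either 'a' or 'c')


Pattern: a[ac] means 'a' followed by either 'a' or 'c'.
Scanning 'daaccbacaabbb' position-by-position:
  Pos 0: window 'da' -> no
  Pos 1: window 'aa' -> MATCH
  Pos 2: window 'ac' -> MATCH
  Pos 3: window 'cc' -> no
  Pos 4: window 'cb' -> no
  Pos 5: window 'ba' -> no
  Pos 6: window 'ac' -> MATCH
  Pos 7: window 'ca' -> no
  Pos 8: window 'aa' -> MATCH
  Pos 9: window 'ab' -> no
  Pos 10: window 'bb' -> no
  Pos 11: window 'bb' -> no
  Pos 12: window 'b' -> no
Total matches: 4

4


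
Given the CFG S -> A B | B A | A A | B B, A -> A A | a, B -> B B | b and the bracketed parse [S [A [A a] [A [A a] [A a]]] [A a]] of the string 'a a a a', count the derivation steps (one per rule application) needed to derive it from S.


Every bracketed nonterminal node [X ...] in the tree is produced by exactly one rule application.
Reading the tree off as a leftmost derivation:
  Step 1: S  =>  A A   (applied S -> A A)
  Step 2: A A  =>  A A A   (applied A -> A A)
  Step 3: A A A  =>  a A A   (applied A -> a)
  Step 4: a A A  =>  a A A A   (applied A -> A A)
  Step 5: a A A A  =>  a a A A   (applied A -> a)
  Step 6: a a A A  =>  a a a A   (applied A -> a)
  Step 7: a a a A  =>  a a a a   (applied A -> a)
Final yield: a a a a
Total rewrite steps: 7

7


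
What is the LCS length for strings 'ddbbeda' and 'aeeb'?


DP table for LCS of 'ddbbeda' and 'aeeb':
       a  e  e  b
    0  0  0  0  0
  d 0  0  0  0  0
  d 0  0  0  0  0
  b 0  0  0  0  1
  b 0  0  0  0  1
  e 0  0  1  1  1
  d 0  0  1  1  1
  a 0  1  1  1  1
LCS: 'b'
LCS length = 1

1


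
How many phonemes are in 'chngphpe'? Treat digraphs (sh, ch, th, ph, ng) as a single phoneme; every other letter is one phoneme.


Parsing 'chngphpe' greedily, digraphs first:
  'ch' -> digraph (1 consonant phoneme) (phonemes so far: 1)
  'ng' -> digraph (1 consonant phoneme) (phonemes so far: 2)
  'ph' -> digraph (1 consonant phoneme) (phonemes so far: 3)
  'p' -> consonant phoneme (phonemes so far: 4)
  'e' -> vowel phoneme (phonemes so far: 5)
Total phonemes: 5

5


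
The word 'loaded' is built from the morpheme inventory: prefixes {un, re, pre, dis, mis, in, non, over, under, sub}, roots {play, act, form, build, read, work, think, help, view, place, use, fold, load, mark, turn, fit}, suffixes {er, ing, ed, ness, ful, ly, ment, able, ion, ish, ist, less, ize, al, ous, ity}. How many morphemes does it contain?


Segmenting 'loaded' against the inventory:
  'load' -> root (morpheme 1)
  'ed' -> suffix (morpheme 2)
Total morphemes: 2

2


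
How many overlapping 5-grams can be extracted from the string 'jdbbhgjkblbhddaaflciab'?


String 'jdbbhgjkblbhddaaflciab' has length L = 22.
Number of overlapping n-grams = L - n + 1
Substituting: 22 - 5 + 1 = 18

18


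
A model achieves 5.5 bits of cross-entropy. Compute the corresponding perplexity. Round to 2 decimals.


Perplexity formula: PP = 2^H
H = 5.5
PP = 2^5.5
Decompose: 2^5.5 = 2^5 * 2^0.5 = 2^5 * sqrt(2)
2^5 = 32, sqrt(2) ~ 1.4142136
PP ~ 32 * 1.4142136 = 45.2548352
Rounded to 2 decimals: 45.25

45.25


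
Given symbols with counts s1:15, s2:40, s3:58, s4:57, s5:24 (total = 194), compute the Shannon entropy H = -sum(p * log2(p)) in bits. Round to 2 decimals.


Computing entropy H = -sum(p_i * log2(p_i)):
  s1: p = 15/194 = 0.0773, -p*log2(p) = 0.2855
  s2: p = 40/194 = 0.2062, -p*log2(p) = 0.4697
  s3: p = 58/194 = 0.2990, -p*log2(p) = 0.5208
  s4: p = 57/194 = 0.2938, -p*log2(p) = 0.5192
  s5: p = 24/194 = 0.1237, -p*log2(p) = 0.3730
H = sum of terms = 2.1682
Rounded to 2 decimals: 2.17

2.17


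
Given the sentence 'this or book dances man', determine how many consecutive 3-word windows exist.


Word trigrams from [5] words:
  Trigram 1: (this or book)
  Trigram 2: (or book dances)
  Trigram 3: (book dances man)
Total word trigrams: 5 - 2 = 3

3


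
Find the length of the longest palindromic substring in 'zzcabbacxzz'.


Scanning 'zzcabbacxzz' for palindromic substrings.
Substring at positions 2-7: 'cabbac'.
Check: reverse('cabbac') = 'cabbac' -> palindrome confirmed.
Neighbouring characters ('z' / 'x') break symmetry, so it cannot extend further.
No longer palindromic substring exists; longest length = 6

6


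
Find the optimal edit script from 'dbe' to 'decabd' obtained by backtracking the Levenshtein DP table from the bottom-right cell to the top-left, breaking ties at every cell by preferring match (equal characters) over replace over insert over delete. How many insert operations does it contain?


Edit distance = 4. Backtracking from cell (3, 6) with preference match > replace > insert > delete,
then listing the resulting alignment 'dbe' -> 'decabd' left to right:
  Step 1: keep 'd'
  Step 2: insert 'e' [insertion #1]
  Step 3: insert 'c' [insertion #2]
  Step 4: insert 'a' [insertion #3]
  Step 5: keep 'b'
  Step 6: replace e->d
Total insertions: 3

3


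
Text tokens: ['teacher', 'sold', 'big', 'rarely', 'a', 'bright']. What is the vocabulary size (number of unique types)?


Listing all tokens and tracking unique types:
  Token 1: 'teacher' -> NEW (unique so far: 1)
  Token 2: 'sold' -> NEW (unique so far: 2)
  Token 3: 'big' -> NEW (unique so far: 3)
  Token 4: 'rarely' -> NEW (unique so far: 4)
  Token 5: 'a' -> NEW (unique so far: 5)
  Token 6: 'bright' -> NEW (unique so far: 6)
Unique types: ('a', 'big', 'bright', 'rarely', 'sold', 'teacher')
Vocabulary size: 6

6


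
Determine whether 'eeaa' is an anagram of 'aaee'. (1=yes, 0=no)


Sort characters of 'eeaa': 'aaee'
Sort characters of 'aaee': 'aaee'
Sorted forms match -> they ARE anagrams
Result: 1

1


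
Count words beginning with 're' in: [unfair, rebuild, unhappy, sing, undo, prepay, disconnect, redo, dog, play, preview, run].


Checking each word for prefix 're':
  'unfair' -> no (count: 0)
  'rebuild' -> YES, starts with 're' (count: 1)
  'unhappy' -> no (count: 1)
  'sing' -> no (count: 1)
  'undo' -> no (count: 1)
  'prepay' -> no (count: 1)
  'disconnect' -> no (count: 1)
  'redo' -> YES, starts with 're' (count: 2)
  'dog' -> no (count: 2)
  'play' -> no (count: 2)
  'preview' -> no (count: 2)
  'run' -> no (count: 2)
Total with prefix 're': 2

2


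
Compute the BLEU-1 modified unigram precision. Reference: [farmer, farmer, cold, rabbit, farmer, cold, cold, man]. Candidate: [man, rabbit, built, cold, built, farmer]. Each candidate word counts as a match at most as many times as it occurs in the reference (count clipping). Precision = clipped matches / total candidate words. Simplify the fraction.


Reference word counts: {'cold': 3, 'farmer': 3, 'man': 1, 'rabbit': 1}
Checking each candidate word (with clipping):
  'man' -> in reference (ref count 1, used 1/1) -> match (matches: 1)
  'rabbit' -> in reference (ref count 1, used 1/1) -> match (matches: 2)
  'built' -> not in reference -> no match (matches: 2)
  'cold' -> in reference (ref count 3, used 1/3) -> match (matches: 3)
  'built' -> not in reference -> no match (matches: 3)
  'farmer' -> in reference (ref count 3, used 1/3) -> match (matches: 4)
Clipped matches: 4, Candidate length: 6
Precision = 4/6 = 2/3

2/3


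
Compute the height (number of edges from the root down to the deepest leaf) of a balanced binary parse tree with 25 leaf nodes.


In a balanced binary tree with n leaves the deepest leaf is ceil(log2(n)) edges below the root.
log2(25) = 4.6439
ceil(4.6439) = 5
height (edges) = 5

5


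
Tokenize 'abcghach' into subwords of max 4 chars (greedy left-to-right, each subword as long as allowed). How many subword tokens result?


'abcghach' has 8 characters.
Chunking with max size 4:
  Chunk 1: 'abcg' (positions 0-3)
  Chunk 2: 'hach' (positions 4-7)
Total chunks: ceil(8 / 4) = 2

2


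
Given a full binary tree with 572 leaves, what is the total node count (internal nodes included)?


Leaf nodes (terminals): 572
Internal nodes = n - 1 = 572 - 1 = 571
Total = leaves + internal = 572 + 571 = 1143

1143


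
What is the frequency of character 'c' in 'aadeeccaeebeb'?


Scanning 'aadeeccaeebeb' for 'c':
  Position 5: 'c' -> MATCH (count: 1)
  Position 6: 'c' -> MATCH (count: 2)
Total occurrences of 'c': 2

2


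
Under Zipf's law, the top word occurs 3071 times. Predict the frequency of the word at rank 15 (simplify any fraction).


Zipf's law: freq(rank) = f1 / rank
f1 = 3071, rank = 15
freq = 3071 / 15
GCD(3071, 15) = 1
Simplified: 3071/15

3071/15


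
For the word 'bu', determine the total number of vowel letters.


Scanning each character of 'bu':
  Position 1: 'b' -> consonant (running count: 0)
  Position 2: 'u' -> vowel (running count: 1)
Total vowels: 1

1


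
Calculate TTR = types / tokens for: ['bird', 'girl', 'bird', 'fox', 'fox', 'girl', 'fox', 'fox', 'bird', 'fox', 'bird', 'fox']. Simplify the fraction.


Tokens: 12
Unique types: ('bird', 'fox', 'girl') = 3
TTR = 3/12
Simplify: divide both by 3 -> 1/4
TTR = 1/4

1/4


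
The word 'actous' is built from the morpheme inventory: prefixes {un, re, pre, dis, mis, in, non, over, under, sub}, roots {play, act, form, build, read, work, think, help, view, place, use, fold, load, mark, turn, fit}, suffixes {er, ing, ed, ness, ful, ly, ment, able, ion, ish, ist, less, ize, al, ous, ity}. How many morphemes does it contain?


Segmenting 'actous' against the inventory:
  'act' -> root (morpheme 1)
  'ous' -> suffix (morpheme 2)
Total morphemes: 2

2


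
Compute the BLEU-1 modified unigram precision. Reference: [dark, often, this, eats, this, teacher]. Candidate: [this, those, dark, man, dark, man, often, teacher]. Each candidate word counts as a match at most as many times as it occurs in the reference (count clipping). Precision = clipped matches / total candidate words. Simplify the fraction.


Reference word counts: {'dark': 1, 'eats': 1, 'often': 1, 'teacher': 1, 'this': 2}
Checking each candidate word (with clipping):
  'this' -> in reference (ref count 2, used 1/2) -> match (matches: 1)
  'those' -> not in reference -> no match (matches: 1)
  'dark' -> in reference (ref count 1, used 1/1) -> match (matches: 2)
  'man' -> not in reference -> no match (matches: 2)
  'dark' -> ref count 1 already used up (1/1) -> clipped, no match (matches: 2)
  'man' -> not in reference -> no match (matches: 2)
  'often' -> in reference (ref count 1, used 1/1) -> match (matches: 3)
  'teacher' -> in reference (ref count 1, used 1/1) -> match (matches: 4)
Clipped matches: 4, Candidate length: 8
Precision = 4/8 = 1/2

1/2


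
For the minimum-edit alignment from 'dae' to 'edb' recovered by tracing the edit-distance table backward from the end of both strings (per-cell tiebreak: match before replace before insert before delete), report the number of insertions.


Edit distance = 3. Backtracking from cell (3, 3) with preference match > replace > insert > delete,
then listing the resulting alignment 'dae' -> 'edb' left to right:
  Step 1: replace d->e
  Step 2: replace a->d
  Step 3: replace e->b
Total insertions: 0

0


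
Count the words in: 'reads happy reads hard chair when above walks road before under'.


Counting words by splitting on spaces:
  Word 1: 'reads'
  Word 2: 'happy'
  Word 3: 'reads'
  Word 4: 'hard'
  Word 5: 'chair'
  Word 6: 'when'
  Word 7: 'above'
  Word 8: 'walks'
  Word 9: 'road'
  Word 10: 'before'
  Word 11: 'under'
Total words: 11

11


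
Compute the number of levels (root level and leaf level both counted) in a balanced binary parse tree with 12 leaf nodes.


In a balanced binary tree with n leaves the deepest leaf is ceil(log2(n)) edges below the root,
so counting node levels inclusive of root and leaves gives ceil(log2(n)) + 1 levels.
log2(12) = 3.5850
ceil(3.5850) = 4
levels = 4 + 1 = 5

5


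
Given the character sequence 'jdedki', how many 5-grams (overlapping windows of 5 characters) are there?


String 'jdedki' has length L = 6.
Number of overlapping n-grams = L - n + 1
Substituting: 6 - 5 + 1 = 2

2


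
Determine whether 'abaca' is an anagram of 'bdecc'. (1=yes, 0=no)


Sort characters of 'abaca': 'aaabc'
Sort characters of 'bdecc': 'bccde'
Sorted forms differ -> they are NOT anagrams
Result: 0

0


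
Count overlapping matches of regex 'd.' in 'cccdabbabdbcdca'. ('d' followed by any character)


Pattern: d. means 'd' followed by any character.
Scanning 'cccdabbabdbcdca' position-by-position:
  Pos 0: window 'cc' -> no
  Pos 1: window 'cc' -> no
  Pos 2: window 'cd' -> no
  Pos 3: window 'da' -> MATCH
  Pos 4: window 'ab' -> no
  Pos 5: window 'bb' -> no
  Pos 6: window 'ba' -> no
  Pos 7: window 'ab' -> no
  Pos 8: window 'bd' -> no
  Pos 9: window 'db' -> MATCH
  Pos 10: window 'bc' -> no
  Pos 11: window 'cd' -> no
  Pos 12: window 'dc' -> MATCH
  Pos 13: window 'ca' -> no
  Pos 14: window 'a' -> no
Total matches: 3

3


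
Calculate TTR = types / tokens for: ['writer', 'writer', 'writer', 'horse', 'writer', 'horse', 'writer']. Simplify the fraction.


Tokens: 7
Unique types: ('horse', 'writer') = 2
TTR = 2/7
Already in lowest terms.

2/7


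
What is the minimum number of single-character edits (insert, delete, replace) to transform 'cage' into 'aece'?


Building DP table for s1='cage' (len 4) and s2='aece' (len 4):
       a  e  c  e
    0  1  2  3  4
  c 1  1  2  2  3
  a 2  1  2  3  3
  g 3  2  2  3  4
  e 4  3  2  3  3
Edit distance = dp[4][4] = 3

3


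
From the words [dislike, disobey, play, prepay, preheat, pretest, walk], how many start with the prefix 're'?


Checking each word for prefix 're':
  'dislike' -> no (count: 0)
  'disobey' -> no (count: 0)
  'play' -> no (count: 0)
  'prepay' -> no (count: 0)
  'preheat' -> no (count: 0)
  'pretest' -> no (count: 0)
  'walk' -> no (count: 0)
Total with prefix 're': 0

0


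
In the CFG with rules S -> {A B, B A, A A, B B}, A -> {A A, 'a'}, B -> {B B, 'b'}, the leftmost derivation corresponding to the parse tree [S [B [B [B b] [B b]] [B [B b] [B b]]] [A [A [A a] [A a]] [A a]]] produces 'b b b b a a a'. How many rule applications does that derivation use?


Every bracketed nonterminal node [X ...] in the tree is produced by exactly one rule application.
Reading the tree off as a leftmost derivation:
  Step 1: S  =>  B A   (applied S -> B A)
  Step 2: B A  =>  B B A   (applied B -> B B)
  Step 3: B B A  =>  B B B A   (applied B -> B B)
  Step 4: B B B A  =>  b B B A   (applied B -> b)
  Step 5: b B B A  =>  b b B A   (applied B -> b)
  Step 6: b b B A  =>  b b B B A   (applied B -> B B)
  Step 7: b b B B A  =>  b b b B A   (applied B -> b)
  Step 8: b b b B A  =>  b b b b A   (applied B -> b)
  Step 9: b b b b A  =>  b b b b A A   (applied A -> A A)
  Step 10: b b b b A A  =>  b b b b A A A   (applied A -> A A)
  Step 11: b b b b A A A  =>  b b b b a A A   (applied A -> a)
  Step 12: b b b b a A A  =>  b b b b a a A   (applied A -> a)
  Step 13: b b b b a a A  =>  b b b b a a a   (applied A -> a)
Final yield: b b b b a a a
Total rewrite steps: 13

13


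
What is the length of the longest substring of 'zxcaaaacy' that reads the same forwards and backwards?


Scanning 'zxcaaaacy' for palindromic substrings.
Substring at positions 2-7: 'caaaac'.
Check: reverse('caaaac') = 'caaaac' -> palindrome confirmed.
Neighbouring characters ('x' / 'y') break symmetry, so it cannot extend further.
No longer palindromic substring exists; longest length = 6

6


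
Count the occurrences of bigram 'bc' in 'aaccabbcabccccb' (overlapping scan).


Scanning 'aaccabbcabccccb' for bigram 'bc':
  Position 0: 'aa' -> no
  Position 1: 'ac' -> no
  Position 2: 'cc' -> no
  Position 3: 'ca' -> no
  Position 4: 'ab' -> no
  Position 5: 'bb' -> no
  Position 6: 'bc' -> MATCH
  Position 7: 'ca' -> no
  Position 8: 'ab' -> no
  Position 9: 'bc' -> MATCH
  Position 10: 'cc' -> no
  Position 11: 'cc' -> no
  Position 12: 'cc' -> no
  Position 13: 'cb' -> no
Total matches: 2

2


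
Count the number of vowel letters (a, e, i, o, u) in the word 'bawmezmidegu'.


Scanning each character of 'bawmezmidegu':
  Position 1: 'b' -> consonant (running count: 0)
  Position 2: 'a' -> vowel (running count: 1)
  Position 3: 'w' -> consonant (running count: 1)
  Position 4: 'm' -> consonant (running count: 1)
  Position 5: 'e' -> vowel (running count: 2)
  Position 6: 'z' -> consonant (running count: 2)
  Position 7: 'm' -> consonant (running count: 2)
  Position 8: 'i' -> vowel (running count: 3)
  Position 9: 'd' -> consonant (running count: 3)
  Position 10: 'e' -> vowel (running count: 4)
  Position 11: 'g' -> consonant (running count: 4)
  Position 12: 'u' -> vowel (running count: 5)
Total vowels: 5

5


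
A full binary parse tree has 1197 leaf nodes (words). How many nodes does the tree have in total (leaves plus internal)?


Leaf nodes (terminals): 1197
Internal nodes = n - 1 = 1197 - 1 = 1196
Total = leaves + internal = 1197 + 1196 = 2393

2393


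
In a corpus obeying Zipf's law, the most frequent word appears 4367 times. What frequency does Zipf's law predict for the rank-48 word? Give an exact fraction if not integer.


Zipf's law: freq(rank) = f1 / rank
f1 = 4367, rank = 48
freq = 4367 / 48
GCD(4367, 48) = 1
Simplified: 4367/48

4367/48


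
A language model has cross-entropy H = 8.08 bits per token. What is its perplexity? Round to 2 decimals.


Perplexity formula: PP = 2^H
H = 8.08
PP = 2^8.08
Decompose: 2^8.08 = 2^8 * 2^0.08
2^8 = 256, 2^0.08 ~ 1.0570180
PP ~ 256 * 1.0570180 = 270.5966080
Rounded to 2 decimals: 270.60

270.60


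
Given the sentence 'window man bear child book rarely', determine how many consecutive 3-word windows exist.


Word trigrams from [6] words:
  Trigram 1: (window man bear)
  Trigram 2: (man bear child)
  Trigram 3: (bear child book)
  Trigram 4: (child book rarely)
Total word trigrams: 6 - 2 = 4

4


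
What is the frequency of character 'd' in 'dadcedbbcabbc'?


Scanning 'dadcedbbcabbc' for 'd':
  Position 0: 'd' -> MATCH (count: 1)
  Position 2: 'd' -> MATCH (count: 2)
  Position 5: 'd' -> MATCH (count: 3)
Total occurrences of 'd': 3

3


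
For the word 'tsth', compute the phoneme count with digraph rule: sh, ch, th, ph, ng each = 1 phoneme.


Parsing 'tsth' greedily, digraphs first:
  't' -> consonant phoneme (phonemes so far: 1)
  's' -> consonant phoneme (phonemes so far: 2)
  'th' -> digraph (1 consonant phoneme) (phonemes so far: 3)
Total phonemes: 3

3


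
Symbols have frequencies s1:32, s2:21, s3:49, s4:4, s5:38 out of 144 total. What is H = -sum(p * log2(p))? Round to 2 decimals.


Computing entropy H = -sum(p_i * log2(p_i)):
  s1: p = 32/144 = 0.2222, -p*log2(p) = 0.4822
  s2: p = 21/144 = 0.1458, -p*log2(p) = 0.4051
  s3: p = 49/144 = 0.3403, -p*log2(p) = 0.5292
  s4: p = 4/144 = 0.0278, -p*log2(p) = 0.1436
  s5: p = 38/144 = 0.2639, -p*log2(p) = 0.5072
H = sum of terms = 2.0673
Rounded to 2 decimals: 2.07

2.07


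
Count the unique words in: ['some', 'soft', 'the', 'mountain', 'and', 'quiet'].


Listing all tokens and tracking unique types:
  Token 1: 'some' -> NEW (unique so far: 1)
  Token 2: 'soft' -> NEW (unique so far: 2)
  Token 3: 'the' -> NEW (unique so far: 3)
  Token 4: 'mountain' -> NEW (unique so far: 4)
  Token 5: 'and' -> NEW (unique so far: 5)
  Token 6: 'quiet' -> NEW (unique so far: 6)
Unique types: ('and', 'mountain', 'quiet', 'soft', 'some', 'the')
Vocabulary size: 6

6


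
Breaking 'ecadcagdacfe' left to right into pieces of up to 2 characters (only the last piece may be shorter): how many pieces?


'ecadcagdacfe' has 12 characters.
Chunking with max size 2:
  Chunk 1: 'ec' (positions 0-1)
  Chunk 2: 'ad' (positions 2-3)
  Chunk 3: 'ca' (positions 4-5)
  Chunk 4: 'gd' (positions 6-7)
  Chunk 5: 'ac' (positions 8-9)
  Chunk 6: 'fe' (positions 10-11)
Total chunks: ceil(12 / 2) = 6

6


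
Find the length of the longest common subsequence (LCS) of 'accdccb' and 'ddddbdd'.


DP table for LCS of 'accdccb' and 'ddddbdd':
       d  d  d  d  b  d  d
    0  0  0  0  0  0  0  0
  a 0  0  0  0  0  0  0  0
  c 0  0  0  0  0  0  0  0
  c 0  0  0  0  0  0  0  0
  d 0  1  1  1  1  1  1  1
  c 0  1  1  1  1  1  1  1
  c 0  1  1  1  1  1  1  1
  b 0  1  1  1  1  2  2  2
LCS: 'db'
LCS length = 2

2


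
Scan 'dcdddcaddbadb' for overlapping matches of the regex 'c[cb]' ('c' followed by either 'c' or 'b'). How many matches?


Pattern: c[cb] means 'c' followed by either 'c' or 'b'.
Scanning 'dcdddcaddbadb' position-by-position:
  Pos 0: window 'dc' -> no
  Pos 1: window 'cd' -> no
  Pos 2: window 'dd' -> no
  Pos 3: window 'dd' -> no
  Pos 4: window 'dc' -> no
  Pos 5: window 'ca' -> no
  Pos 6: window 'ad' -> no
  Pos 7: window 'dd' -> no
  Pos 8: window 'db' -> no
  Pos 9: window 'ba' -> no
  Pos 10: window 'ad' -> no
  Pos 11: window 'db' -> no
  Pos 12: window 'b' -> no
Total matches: 0

0


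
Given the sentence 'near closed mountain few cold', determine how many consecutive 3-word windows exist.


Word trigrams from [5] words:
  Trigram 1: (near closed mountain)
  Trigram 2: (closed mountain few)
  Trigram 3: (mountain few cold)
Total word trigrams: 5 - 2 = 3

3


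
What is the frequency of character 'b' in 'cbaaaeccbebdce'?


Scanning 'cbaaaeccbebdce' for 'b':
  Position 1: 'b' -> MATCH (count: 1)
  Position 8: 'b' -> MATCH (count: 2)
  Position 10: 'b' -> MATCH (count: 3)
Total occurrences of 'b': 3

3


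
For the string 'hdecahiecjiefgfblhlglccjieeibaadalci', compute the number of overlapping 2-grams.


String 'hdecahiecjiefgfblhlglccjieeibaadalci' has length L = 36.
Number of overlapping n-grams = L - n + 1
Substituting: 36 - 2 + 1 = 35

35


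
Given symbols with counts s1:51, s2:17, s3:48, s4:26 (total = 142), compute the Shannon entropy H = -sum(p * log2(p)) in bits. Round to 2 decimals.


Computing entropy H = -sum(p_i * log2(p_i)):
  s1: p = 51/142 = 0.3592, -p*log2(p) = 0.5306
  s2: p = 17/142 = 0.1197, -p*log2(p) = 0.3666
  s3: p = 48/142 = 0.3380, -p*log2(p) = 0.5289
  s4: p = 26/142 = 0.1831, -p*log2(p) = 0.4485
H = sum of terms = 1.8746
Rounded to 2 decimals: 1.87

1.87


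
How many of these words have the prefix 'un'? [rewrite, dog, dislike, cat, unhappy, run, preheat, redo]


Checking each word for prefix 'un':
  'rewrite' -> no (count: 0)
  'dog' -> no (count: 0)
  'dislike' -> no (count: 0)
  'cat' -> no (count: 0)
  'unhappy' -> YES, starts with 'un' (count: 1)
  'run' -> no (count: 1)
  'preheat' -> no (count: 1)
  'redo' -> no (count: 1)
Total with prefix 'un': 1

1


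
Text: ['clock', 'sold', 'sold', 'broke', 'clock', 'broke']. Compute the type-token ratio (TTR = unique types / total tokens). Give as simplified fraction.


Tokens: 6
Unique types: ('broke', 'clock', 'sold') = 3
TTR = 3/6
Simplify: divide both by 3 -> 1/2
TTR = 1/2

1/2


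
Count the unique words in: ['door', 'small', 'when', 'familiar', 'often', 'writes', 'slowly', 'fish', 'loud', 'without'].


Listing all tokens and tracking unique types:
  Token 1: 'door' -> NEW (unique so far: 1)
  Token 2: 'small' -> NEW (unique so far: 2)
  Token 3: 'when' -> NEW (unique so far: 3)
  Token 4: 'familiar' -> NEW (unique so far: 4)
  Token 5: 'often' -> NEW (unique so far: 5)
  Token 6: 'writes' -> NEW (unique so far: 6)
  Token 7: 'slowly' -> NEW (unique so far: 7)
  Token 8: 'fish' -> NEW (unique so far: 8)
  Token 9: 'loud' -> NEW (unique so far: 9)
  Token 10: 'without' -> NEW (unique so far: 10)
Unique types: ('door', 'familiar', 'fish', 'loud', 'often', 'slowly', 'small', 'when', 'without', 'writes')
Vocabulary size: 10

10


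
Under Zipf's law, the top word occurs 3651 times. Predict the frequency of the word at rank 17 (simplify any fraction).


Zipf's law: freq(rank) = f1 / rank
f1 = 3651, rank = 17
freq = 3651 / 17
GCD(3651, 17) = 1
Simplified: 3651/17

3651/17


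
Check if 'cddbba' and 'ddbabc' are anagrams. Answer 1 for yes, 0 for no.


Sort characters of 'cddbba': 'abbcdd'
Sort characters of 'ddbabc': 'abbcdd'
Sorted forms match -> they ARE anagrams
Result: 1

1


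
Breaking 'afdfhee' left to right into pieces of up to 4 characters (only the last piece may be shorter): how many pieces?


'afdfhee' has 7 characters.
Chunking with max size 4:
  Chunk 1: 'afdf' (positions 0-3)
  Chunk 2: 'hee' (positions 4-6)
Total chunks: ceil(7 / 4) = 2

2


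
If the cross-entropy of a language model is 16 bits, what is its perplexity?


Perplexity formula: PP = 2^H
H = 16
PP = 2^16
PP = 2^16 = 65536

65536


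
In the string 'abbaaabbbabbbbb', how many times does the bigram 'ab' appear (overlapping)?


Scanning 'abbaaabbbabbbbb' for bigram 'ab':
  Position 0: 'ab' -> MATCH
  Position 1: 'bb' -> no
  Position 2: 'ba' -> no
  Position 3: 'aa' -> no
  Position 4: 'aa' -> no
  Position 5: 'ab' -> MATCH
  Position 6: 'bb' -> no
  Position 7: 'bb' -> no
  Position 8: 'ba' -> no
  Position 9: 'ab' -> MATCH
  Position 10: 'bb' -> no
  Position 11: 'bb' -> no
  Position 12: 'bb' -> no
  Position 13: 'bb' -> no
Total matches: 3

3


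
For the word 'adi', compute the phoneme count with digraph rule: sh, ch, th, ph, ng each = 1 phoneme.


Parsing 'adi' greedily, digraphs first:
  'a' -> vowel phoneme (phonemes so far: 1)
  'd' -> consonant phoneme (phonemes so far: 2)
  'i' -> vowel phoneme (phonemes so far: 3)
Total phonemes: 3

3


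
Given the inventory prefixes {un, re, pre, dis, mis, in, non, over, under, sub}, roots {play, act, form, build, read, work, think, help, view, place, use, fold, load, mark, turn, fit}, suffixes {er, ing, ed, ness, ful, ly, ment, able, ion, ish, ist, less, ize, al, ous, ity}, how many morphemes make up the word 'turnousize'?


Segmenting 'turnousize' against the inventory:
  'turn' -> root (morpheme 1)
  'ous' -> suffix (morpheme 2)
  'ize' -> suffix (morpheme 3)
Total morphemes: 3

3


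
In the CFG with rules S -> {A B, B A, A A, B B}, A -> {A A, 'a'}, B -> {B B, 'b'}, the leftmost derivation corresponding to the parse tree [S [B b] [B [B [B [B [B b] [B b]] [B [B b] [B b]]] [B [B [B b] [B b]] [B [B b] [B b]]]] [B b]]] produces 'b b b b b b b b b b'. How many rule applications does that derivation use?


Every bracketed nonterminal node [X ...] in the tree is produced by exactly one rule application.
Reading the tree off as a leftmost derivation:
  Step 1: S  =>  B B   (applied S -> B B)
  Step 2: B B  =>  b B   (applied B -> b)
  Step 3: b B  =>  b B B   (applied B -> B B)
  Step 4: b B B  =>  b B B B   (applied B -> B B)
  Step 5: b B B B  =>  b B B B B   (applied B -> B B)
  Step 6: b B B B B  =>  b B B B B B   (applied B -> B B)
  Step 7: b B B B B B  =>  b b B B B B   (applied B -> b)
  Step 8: b b B B B B  =>  b b b B B B   (applied B -> b)
  Step 9: b b b B B B  =>  b b b B B B B   (applied B -> B B)
  Step 10: b b b B B B B  =>  b b b b B B B   (applied B -> b)
  Step 11: b b b b B B B  =>  b b b b b B B   (applied B -> b)
  Step 12: b b b b b B B  =>  b b b b b B B B   (applied B -> B B)
  Step 13: b b b b b B B B  =>  b b b b b B B B B   (applied B -> B B)
  Step 14: b b b b b B B B B  =>  b b b b b b B B B   (applied B -> b)
  Step 15: b b b b b b B B B  =>  b b b b b b b B B   (applied B -> b)
  Step 16: b b b b b b b B B  =>  b b b b b b b B B B   (applied B -> B B)
  Step 17: b b b b b b b B B B  =>  b b b b b b b b B B   (applied B -> b)
  Step 18: b b b b b b b b B B  =>  b b b b b b b b b B   (applied B -> b)
  Step 19: b b b b b b b b b B  =>  b b b b b b b b b b   (applied B -> b)
Final yield: b b b b b b b b b b
Total rewrite steps: 19

19


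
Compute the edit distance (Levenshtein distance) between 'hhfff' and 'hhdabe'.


Building DP table for s1='hhfff' (len 5) and s2='hhdabe' (len 6):
       h  h  d  a  b  e
    0  1  2  3  4  5  6
  h 1  0  1  2  3  4  5
  h 2  1  0  1  2  3  4
  f 3  2  1  1  2  3  4
  f 4  3  2  2  2  3  4
  f 5  4  3  3  3  3  4
Edit distance = dp[5][6] = 4

4


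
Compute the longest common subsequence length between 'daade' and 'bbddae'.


DP table for LCS of 'daade' and 'bbddae':
       b  b  d  d  a  e
    0  0  0  0  0  0  0
  d 0  0  0  1  1  1  1
  a 0  0  0  1  1  2  2
  a 0  0  0  1  1  2  2
  d 0  0  0  1  2  2  2
  e 0  0  0  1  2  2  3
LCS: 'dae'
LCS length = 3

3


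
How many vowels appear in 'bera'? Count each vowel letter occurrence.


Scanning each character of 'bera':
  Position 1: 'b' -> consonant (running count: 0)
  Position 2: 'e' -> vowel (running count: 1)
  Position 3: 'r' -> consonant (running count: 1)
  Position 4: 'a' -> vowel (running count: 2)
Total vowels: 2

2


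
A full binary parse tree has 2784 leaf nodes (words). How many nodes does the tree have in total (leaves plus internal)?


Leaf nodes (terminals): 2784
Internal nodes = n - 1 = 2784 - 1 = 2783
Total = leaves + internal = 2784 + 2783 = 5567

5567


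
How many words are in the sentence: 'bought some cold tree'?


Counting words by splitting on spaces:
  Word 1: 'bought'
  Word 2: 'some'
  Word 3: 'cold'
  Word 4: 'tree'
Total words: 4

4


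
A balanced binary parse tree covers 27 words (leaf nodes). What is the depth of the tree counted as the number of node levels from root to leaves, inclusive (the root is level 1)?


In a balanced binary tree with n leaves the deepest leaf is ceil(log2(n)) edges below the root,
so counting node levels inclusive of root and leaves gives ceil(log2(n)) + 1 levels.
log2(27) = 4.7549
ceil(4.7549) = 5
levels = 5 + 1 = 6

6


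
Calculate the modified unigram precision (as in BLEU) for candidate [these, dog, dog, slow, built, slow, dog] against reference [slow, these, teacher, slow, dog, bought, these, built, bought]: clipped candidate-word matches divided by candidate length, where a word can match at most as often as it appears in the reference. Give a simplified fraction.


Reference word counts: {'bought': 2, 'built': 1, 'dog': 1, 'slow': 2, 'teacher': 1, 'these': 2}
Checking each candidate word (with clipping):
  'these' -> in reference (ref count 2, used 1/2) -> match (matches: 1)
  'dog' -> in reference (ref count 1, used 1/1) -> match (matches: 2)
  'dog' -> ref count 1 already used up (1/1) -> clipped, no match (matches: 2)
  'slow' -> in reference (ref count 2, used 1/2) -> match (matches: 3)
  'built' -> in reference (ref count 1, used 1/1) -> match (matches: 4)
  'slow' -> in reference (ref count 2, used 2/2) -> match (matches: 5)
  'dog' -> ref count 1 already used up (1/1) -> clipped, no match (matches: 5)
Clipped matches: 5, Candidate length: 7
Precision = 5/7

5/7
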